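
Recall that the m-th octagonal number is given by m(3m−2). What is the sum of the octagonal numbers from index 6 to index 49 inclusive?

118690

Σ i(3i−2) = 3Σi² − 2Σi over i = 6..49.
Σi = 1225 − 15 = 1210 and Σi² = 40425 − 55 = 40370.
3·40370 − 2·1210 = 118690.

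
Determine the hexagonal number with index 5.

45

5·(2·5 − 1) = 5·9 = 45.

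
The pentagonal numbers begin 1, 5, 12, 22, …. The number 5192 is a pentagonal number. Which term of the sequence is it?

Set n(3n−1)/2 = 5192, giving 3n² − n − 10384 = 0.
The discriminant is 1 + 24·5192 = 124609, and √124609 = 353.
So n = (1 + 353) / 6 = 354/6 = 59.
Check: 59·(3·59 − 1)/2 = 5192. ✓

59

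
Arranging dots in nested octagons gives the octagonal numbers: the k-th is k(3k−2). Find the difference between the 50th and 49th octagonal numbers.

295

Consecutive octagonal numbers differ by 6n − 5: here 6·50 − 5 = 295.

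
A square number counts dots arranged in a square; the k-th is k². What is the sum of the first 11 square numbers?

Σ_{i=1}^{11} i² = 11·12·23/6 = 506.

506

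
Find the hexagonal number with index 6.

66

The 6th hexagonal number is n(2n−1) with n = 6.
6·(2·6 − 1) = 6·11 = 66.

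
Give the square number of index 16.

256

The 16th square number is n² with n = 16.
16² = 256.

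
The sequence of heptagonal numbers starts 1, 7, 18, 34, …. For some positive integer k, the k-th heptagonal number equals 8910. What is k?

60

Set n(5n−3)/2 = 8910, giving 5n² − 3n − 17820 = 0.
The discriminant is 9 + 40·8910 = 356409, and √356409 = 597.
So n = (3 + 597) / 10 = 600/10 = 60.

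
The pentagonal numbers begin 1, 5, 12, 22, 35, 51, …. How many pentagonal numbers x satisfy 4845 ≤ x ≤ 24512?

The n-th pentagonal number is n(3n−1)/2.
Smallest index with value ≥ 4845: n = 57 (giving 4845).
Largest index with value ≤ 24512: n = 128 (giving 24512).
Indices 57 through 128: 72 terms.

72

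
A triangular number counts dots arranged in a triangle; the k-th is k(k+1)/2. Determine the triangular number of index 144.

The 144th triangular number is n(n+1)/2 with n = 144.
144·145/2 = 20880/2 = 10440.

10440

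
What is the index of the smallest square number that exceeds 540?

Solve n² > 540 for integer n.
The largest n with value ≤ 540 is 23 (since 529 ≤ 540 < 576), so the first above is n = 24, value 576.

24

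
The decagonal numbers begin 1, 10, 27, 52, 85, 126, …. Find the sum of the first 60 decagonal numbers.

289750

Σ i(4i−3) = 4Σi² − 3Σi over i = 1..60.
Σi = 1830 and Σi² = 73810.
4·73810 − 3·1830 = 289750.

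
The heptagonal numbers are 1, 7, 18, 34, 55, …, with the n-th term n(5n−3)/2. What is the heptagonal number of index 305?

The 305th heptagonal number is n(5n−3)/2 with n = 305.
305·(5·305 − 3)/2 = 305·1522/2 = 305·761 = 232105.

232105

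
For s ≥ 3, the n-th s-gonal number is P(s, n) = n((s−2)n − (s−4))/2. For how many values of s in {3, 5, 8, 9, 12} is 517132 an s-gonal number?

1

s = 3: P(3, 1016) = 516636 and P(3, 1017) = 517653; 517132 is not s-gonal.
s = 5: P(5, 587) = 516560 and P(5, 588) = 518322; 517132 is not s-gonal.
s = 8: P(8, 415) = 515845 and P(8, 416) = 518336; 517132 is not s-gonal.
s = 9: P(9, 384) = 515136 and P(9, 385) = 517825; 517132 is not s-gonal.
s = 12: P(12, 322) = 517132. ✓
Hits: s ∈ {12} → 1.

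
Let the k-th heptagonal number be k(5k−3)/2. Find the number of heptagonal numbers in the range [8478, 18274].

27

The n-th heptagonal number is n(5n−3)/2.
Smallest index with value ≥ 8478: n = 59 (giving 8614).
Largest index with value ≤ 18274: n = 85 (giving 17935).
Indices 59 through 85: 27 terms.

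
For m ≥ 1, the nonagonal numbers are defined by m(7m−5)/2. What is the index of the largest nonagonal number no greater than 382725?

331

Solve n(7n−5)/2 ≤ 382725 for integer n.
n = 331 gives 382636 ≤ 382725, while n = 332 gives 384954 > 382725; so the answer is index 331.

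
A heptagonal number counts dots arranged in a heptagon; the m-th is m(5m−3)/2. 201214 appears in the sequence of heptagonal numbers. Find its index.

284

Set n(5n−3)/2 = 201214, giving 5n² − 3n − 402428 = 0.
The discriminant is 9 + 40·201214 = 8048569, and √8048569 = 2837.
So n = (3 + 2837) / 10 = 2840/10 = 284.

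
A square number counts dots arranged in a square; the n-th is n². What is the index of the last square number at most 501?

Solve n² ≤ 501 for integer n.
n = 22 gives 484 ≤ 501, while n = 23 gives 529 > 501; so the answer is index 22.

22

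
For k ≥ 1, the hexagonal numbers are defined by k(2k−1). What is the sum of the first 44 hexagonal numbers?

Σ i(2i−1) = 2Σi² − Σi over i = 1..44.
Σi = 990 and Σi² = 29370.
2·29370 − 1·990 = 57750.

57750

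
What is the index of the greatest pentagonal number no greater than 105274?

Solve n(3n−1)/2 ≤ 105274 for integer n.
n = 265 gives 105205 ≤ 105274, while n = 266 gives 106001 > 105274; so the answer is index 265.

265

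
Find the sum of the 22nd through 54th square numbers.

Σ_{i=22}^{54} i² = 53955 − 3311 = 50644.

50644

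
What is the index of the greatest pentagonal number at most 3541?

Solve n(3n−1)/2 ≤ 3541 for integer n.
n = 48 gives 3432 ≤ 3541, while n = 49 gives 3577 > 3541; so the answer is index 48.

48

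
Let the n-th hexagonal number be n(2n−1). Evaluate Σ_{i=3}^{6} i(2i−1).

Σ i(2i−1) = 2Σi² − Σi over i = 3..6.
Σi = 21 − 3 = 18 and Σi² = 91 − 5 = 86.
2·86 − 1·18 = 154.

154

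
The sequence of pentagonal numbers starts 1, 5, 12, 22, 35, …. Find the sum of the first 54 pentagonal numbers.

Σ i(3i−1)/2 = (3Σi² − Σi) / 2 over i = 1..54.
Σi = 1485 and Σi² = 53955.
(3·53955 − 1·1485) / 2 = 160380/2 = 80190.

80190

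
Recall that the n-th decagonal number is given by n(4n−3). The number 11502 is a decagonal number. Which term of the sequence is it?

Set n(4n−3) = 11502, giving 4n² − 3n − 11502 = 0.
So n = (3 + 429) / 8 = 432/8 = 54.

54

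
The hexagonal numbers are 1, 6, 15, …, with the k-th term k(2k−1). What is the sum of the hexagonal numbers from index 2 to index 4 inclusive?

49

Σ i(2i−1) = 2Σi² − Σi over i = 2..4.
Σi = 10 − 1 = 9 and Σi² = 30 − 1 = 29.
2·29 − 1·9 = 49.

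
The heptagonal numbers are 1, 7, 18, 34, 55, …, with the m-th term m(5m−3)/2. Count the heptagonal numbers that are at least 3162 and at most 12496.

36

The n-th heptagonal number is n(5n−3)/2.
Smallest index with value ≥ 3162: n = 36 (giving 3186).
Largest index with value ≤ 12496: n = 71 (giving 12496).
Indices 36 through 71: 36 terms.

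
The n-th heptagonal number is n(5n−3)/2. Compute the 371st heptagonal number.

343546

The 371st heptagonal number is n(5n−3)/2 with n = 371.
371·(5·371 − 3)/2 = 371·1852/2 = 371·926 = 343546.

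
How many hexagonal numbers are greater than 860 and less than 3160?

19

The n-th hexagonal number is n(2n−1).
Smallest index with value > 860: n = 21 (giving 861).
Largest index with value < 3160: n = 39 (giving 3003).
Indices 21 through 39: 19 terms.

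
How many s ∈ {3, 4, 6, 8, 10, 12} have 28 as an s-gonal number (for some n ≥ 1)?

2

s = 3: P(3, 7) = 28. ✓
s = 4: P(4, 5) = 25 and P(4, 6) = 36; 28 is not s-gonal.
s = 6: P(6, 4) = 28. ✓
s = 8: P(8, 3) = 21 and P(8, 4) = 40; 28 is not s-gonal.
s = 10: P(10, 3) = 27 and P(10, 4) = 52; 28 is not s-gonal.
s = 12: P(12, 2) = 12 and P(12, 3) = 33; 28 is not s-gonal.
Hits: s ∈ {3, 6} → 2.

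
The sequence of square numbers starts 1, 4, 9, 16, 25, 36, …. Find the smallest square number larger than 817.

841

Solve n² > 817 for integer n.
The largest n with value ≤ 817 is 28 (since 784 ≤ 817 < 841), so the first above is n = 29, value 841.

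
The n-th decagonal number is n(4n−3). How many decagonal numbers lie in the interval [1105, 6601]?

The n-th decagonal number is n(4n−3).
Smallest index with value ≥ 1105: n = 17 (giving 1105).
Largest index with value ≤ 6601: n = 41 (giving 6601).
Indices 17 through 41: 25 terms.

25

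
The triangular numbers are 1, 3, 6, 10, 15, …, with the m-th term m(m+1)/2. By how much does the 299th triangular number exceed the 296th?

299·300/2 = 44850 and 296·297/2 = 43956.
Difference: 44850 − 43956 = 894.

894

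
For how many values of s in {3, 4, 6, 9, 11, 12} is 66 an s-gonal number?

s = 3: P(3, 11) = 66. ✓
s = 4: P(4, 8) = 64 and P(4, 9) = 81; 66 is not s-gonal.
s = 6: P(6, 6) = 66. ✓
s = 9: P(9, 4) = 46 and P(9, 5) = 75; 66 is not s-gonal.
s = 11: P(11, 4) = 58 and P(11, 5) = 95; 66 is not s-gonal.
s = 12: P(12, 4) = 64 and P(12, 5) = 105; 66 is not s-gonal.
Hits: s ∈ {3, 6} → 2.

2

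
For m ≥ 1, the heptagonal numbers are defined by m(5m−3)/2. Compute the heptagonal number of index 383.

The 383rd heptagonal number is n(5n−3)/2 with n = 383.
383·(5·383 − 3)/2 = 383·1912/2 = 383·956 = 366148.

366148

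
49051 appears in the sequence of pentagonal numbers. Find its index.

Set n(3n−1)/2 = 49051, giving 3n² − n − 98102 = 0.
The discriminant is 1 + 24·49051 = 1177225, and √1177225 = 1085.
So n = (1 + 1085) / 6 = 1086/6 = 181.
Check: 181·(3·181 − 1)/2 = 49051. ✓

181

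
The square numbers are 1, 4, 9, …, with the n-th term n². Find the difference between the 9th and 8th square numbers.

n² − (n−1)² = 2n − 1, so 9² − 8² = 2·9 − 1 = 17.

17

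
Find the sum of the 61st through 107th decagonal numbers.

1349276

Σ i(4i−3) = 4Σi² − 3Σi over i = 61..107.
Σi = 5778 − 1830 = 3948 and Σi² = 414090 − 73810 = 340280.
4·340280 − 3·3948 = 1349276.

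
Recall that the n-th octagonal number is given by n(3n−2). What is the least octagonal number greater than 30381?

30401

Solve n(3n−2) > 30381 for integer n.
The largest n with value ≤ 30381 is 100 (since 29800 ≤ 30381 < 30401), so the first above is n = 101, value 30401.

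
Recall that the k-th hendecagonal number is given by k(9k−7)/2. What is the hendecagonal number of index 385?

The 385th hendecagonal number is n(9n−7)/2 with n = 385.
385·(9·385 − 7)/2 = 385·3458/2 = 385·1729 = 665665.

665665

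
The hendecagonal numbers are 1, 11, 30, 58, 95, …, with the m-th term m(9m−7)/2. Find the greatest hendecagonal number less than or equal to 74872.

74433

Solve n(9n−7)/2 ≤ 74872 for integer n.
n = 129 gives 74433 ≤ 74872, while n = 130 gives 75595 > 74872; so the answer is 74433.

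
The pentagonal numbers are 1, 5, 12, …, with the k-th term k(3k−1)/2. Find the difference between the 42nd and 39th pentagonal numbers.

42·(3·42 − 1)/2 = 2625 and 39·(3·39 − 1)/2 = 2262.
Difference: 2625 − 2262 = 363.

363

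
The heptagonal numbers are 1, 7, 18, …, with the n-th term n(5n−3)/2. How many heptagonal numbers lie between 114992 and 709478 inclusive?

319

The n-th heptagonal number is n(5n−3)/2.
Smallest index with value ≥ 114992: n = 215 (giving 115240).
Largest index with value ≤ 709478: n = 533 (giving 709423).
Indices 215 through 533: 319 terms.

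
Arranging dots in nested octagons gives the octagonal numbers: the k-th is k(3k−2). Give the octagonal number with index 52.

52·(3·52 − 2) = 52·154 = 8008.

8008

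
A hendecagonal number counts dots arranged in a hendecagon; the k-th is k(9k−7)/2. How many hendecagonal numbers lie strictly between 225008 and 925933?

The n-th hendecagonal number is n(9n−7)/2.
Smallest index with value > 225008: n = 225 (giving 227025).
Largest index with value < 925933: n = 453 (giving 921855).
Indices 225 through 453: 229 terms.

229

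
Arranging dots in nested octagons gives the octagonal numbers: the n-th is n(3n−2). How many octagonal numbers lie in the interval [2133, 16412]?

48

The n-th octagonal number is n(3n−2).
Smallest index with value ≥ 2133: n = 27 (giving 2133).
Largest index with value ≤ 16412: n = 74 (giving 16280).
Indices 27 through 74: 48 terms.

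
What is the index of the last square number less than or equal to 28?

Solve n² ≤ 28 for integer n.
n = 5 gives 25 ≤ 28, while n = 6 gives 36 > 28; so the answer is index 5.

5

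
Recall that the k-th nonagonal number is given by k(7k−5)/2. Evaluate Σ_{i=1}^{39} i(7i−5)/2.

Σ i(7i−5)/2 = (7Σi² − 5Σi) / 2 over i = 1..39.
Σi = 780 and Σi² = 20540.
(7·20540 − 5·780) / 2 = 139880/2 = 69940.

69940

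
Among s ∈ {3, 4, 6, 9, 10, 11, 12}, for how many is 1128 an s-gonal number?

2

s = 3: P(3, 47) = 1128. ✓
s = 4: P(4, 33) = 1089 and P(4, 34) = 1156; 1128 is not s-gonal.
s = 6: P(6, 24) = 1128. ✓
s = 9: P(9, 18) = 1089 and P(9, 19) = 1216; 1128 is not s-gonal.
s = 10: P(10, 17) = 1105 and P(10, 18) = 1242; 1128 is not s-gonal.
s = 11: P(11, 16) = 1096 and P(11, 17) = 1241; 1128 is not s-gonal.
s = 12: P(12, 15) = 1065 and P(12, 16) = 1216; 1128 is not s-gonal.
Hits: s ∈ {3, 6} → 2.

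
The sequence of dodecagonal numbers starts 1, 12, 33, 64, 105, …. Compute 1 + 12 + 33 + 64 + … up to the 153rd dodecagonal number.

5980821

Σ i(5i−4) = 5Σi² − 4Σi over i = 1..153.
Σi = 11781 and Σi² = 1205589.
5·1205589 − 4·11781 = 5980821.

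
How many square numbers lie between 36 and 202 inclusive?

9

The n-th square number is n².
Smallest index with value ≥ 36: n = 6 (giving 36).
Largest index with value ≤ 202: n = 14 (giving 196).
Indices 6 through 14: 9 terms.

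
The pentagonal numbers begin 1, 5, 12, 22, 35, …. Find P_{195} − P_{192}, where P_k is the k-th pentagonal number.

1740

195·(3·195 − 1)/2 = 56940 and 192·(3·192 − 1)/2 = 55200.
Difference: 56940 − 55200 = 1740.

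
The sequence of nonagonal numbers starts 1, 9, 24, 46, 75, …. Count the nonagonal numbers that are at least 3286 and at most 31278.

The n-th nonagonal number is n(7n−5)/2.
Smallest index with value ≥ 3286: n = 31 (giving 3286).
Largest index with value ≤ 31278: n = 94 (giving 30691).
Indices 31 through 94: 64 terms.

64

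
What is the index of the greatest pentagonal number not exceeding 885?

Solve n(3n−1)/2 ≤ 885 for integer n.
n = 24 gives 852 ≤ 885, while n = 25 gives 925 > 885; so the answer is index 24.

24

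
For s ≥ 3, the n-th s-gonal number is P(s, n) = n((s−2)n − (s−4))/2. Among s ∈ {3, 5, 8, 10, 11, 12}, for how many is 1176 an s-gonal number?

s = 3: P(3, 48) = 1176. ✓
s = 5: P(5, 28) = 1162 and P(5, 29) = 1247; 1176 is not s-gonal.
s = 8: P(8, 20) = 1160 and P(8, 21) = 1281; 1176 is not s-gonal.
s = 10: P(10, 17) = 1105 and P(10, 18) = 1242; 1176 is not s-gonal.
s = 11: P(11, 16) = 1096 and P(11, 17) = 1241; 1176 is not s-gonal.
s = 12: P(12, 15) = 1065 and P(12, 16) = 1216; 1176 is not s-gonal.
Hits: s ∈ {3} → 1.

1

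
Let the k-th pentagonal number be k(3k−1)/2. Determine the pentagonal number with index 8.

92

8·(3·8 − 1)/2 = 8·23/2 = 92.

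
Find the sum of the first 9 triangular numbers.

165

Σ i(i+1)/2 = (Σi² + Σi) / 2 over i = 1..9.
Σi = 45 and Σi² = 285.
(1·285 + 1·45) / 2 = 330/2 = 165.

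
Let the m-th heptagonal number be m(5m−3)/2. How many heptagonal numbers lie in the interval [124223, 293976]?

120

The n-th heptagonal number is n(5n−3)/2.
Smallest index with value ≥ 124223: n = 224 (giving 125104).
Largest index with value ≤ 293976: n = 343 (giving 293608).
Indices 224 through 343: 120 terms.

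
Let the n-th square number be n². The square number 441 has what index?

21

We need n² = 441, so n = √441 = 21.
Check: 21² = 441. ✓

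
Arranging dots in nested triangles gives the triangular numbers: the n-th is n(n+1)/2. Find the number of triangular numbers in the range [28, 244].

15

The n-th triangular number is n(n+1)/2.
Smallest index with value ≥ 28: n = 7 (giving 28).
Largest index with value ≤ 244: n = 21 (giving 231).
Indices 7 through 21: 15 terms.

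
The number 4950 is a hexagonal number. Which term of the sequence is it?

50

Set n(2n−1) = 4950, giving 2n² − n − 4950 = 0.
The discriminant is 1 + 8·4950 = 39601, and √39601 = 199.
So n = (1 + 199) / 4 = 200/4 = 50.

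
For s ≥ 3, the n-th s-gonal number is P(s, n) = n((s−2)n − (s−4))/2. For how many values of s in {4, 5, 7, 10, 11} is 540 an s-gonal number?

s = 4: P(4, 23) = 529 and P(4, 24) = 576; 540 is not s-gonal.
s = 5: P(5, 19) = 532 and P(5, 20) = 590; 540 is not s-gonal.
s = 7: P(7, 15) = 540. ✓
s = 10: P(10, 12) = 540. ✓
s = 11: P(11, 11) = 506 and P(11, 12) = 606; 540 is not s-gonal.
Hits: s ∈ {7, 10} → 2.

2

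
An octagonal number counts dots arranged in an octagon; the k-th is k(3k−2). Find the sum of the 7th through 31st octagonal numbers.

30025

Σ i(3i−2) = 3Σi² − 2Σi over i = 7..31.
Σi = 496 − 21 = 475 and Σi² = 10416 − 91 = 10325.
3·10325 − 2·475 = 30025.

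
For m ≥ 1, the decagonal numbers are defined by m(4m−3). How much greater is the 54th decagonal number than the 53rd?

425

Consecutive decagonal numbers differ by 8n − 7: here 8·54 − 7 = 425.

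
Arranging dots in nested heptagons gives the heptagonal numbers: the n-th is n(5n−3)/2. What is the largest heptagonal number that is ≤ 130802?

130759

Solve n(5n−3)/2 ≤ 130802 for integer n.
n = 229 gives 130759 ≤ 130802, while n = 230 gives 131905 > 130802; so the answer is 130759.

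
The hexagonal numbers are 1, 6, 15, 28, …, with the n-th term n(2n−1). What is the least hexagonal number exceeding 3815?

Solve n(2n−1) > 3815 for integer n.
The largest n with value ≤ 3815 is 43 (since 3655 ≤ 3815 < 3828), so the first above is n = 44, value 3828.

3828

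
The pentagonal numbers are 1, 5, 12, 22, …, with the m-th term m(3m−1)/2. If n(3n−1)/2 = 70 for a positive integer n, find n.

Set n(3n−1)/2 = 70, giving 3n² − n − 140 = 0.
The discriminant is 1 + 24·70 = 1681, and √1681 = 41.
So n = (1 + 41) / 6 = 42/6 = 7.

7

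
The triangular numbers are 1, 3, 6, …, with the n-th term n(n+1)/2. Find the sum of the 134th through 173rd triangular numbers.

Σ i(i+1)/2 = (Σi² + Σi) / 2 over i = 134..173.
Σi = 15051 − 8911 = 6140 and Σi² = 1740899 − 793079 = 947820.
(1·947820 + 1·6140) / 2 = 953960/2 = 476980.

476980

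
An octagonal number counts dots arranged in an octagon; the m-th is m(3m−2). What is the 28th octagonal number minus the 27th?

Consecutive octagonal numbers differ by 6n − 5: here 6·28 − 5 = 163.

163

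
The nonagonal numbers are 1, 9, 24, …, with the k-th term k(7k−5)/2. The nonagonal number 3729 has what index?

Set n(7n−5)/2 = 3729, giving 7n² − 5n − 7458 = 0.
So n = (5 + 457) / 14 = 462/14 = 33.

33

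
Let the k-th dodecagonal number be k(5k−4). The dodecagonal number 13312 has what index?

52

Set n(5n−4) = 13312, giving 5n² − 4n − 13312 = 0.
So n = (4 + 516) / 10 = 520/10 = 52.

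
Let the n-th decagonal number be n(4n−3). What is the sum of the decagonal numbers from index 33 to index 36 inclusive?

18650

Σ i(4i−3) = 4Σi² − 3Σi over i = 33..36.
Σi = 666 − 528 = 138 and Σi² = 16206 − 11440 = 4766.
4·4766 − 3·138 = 18650.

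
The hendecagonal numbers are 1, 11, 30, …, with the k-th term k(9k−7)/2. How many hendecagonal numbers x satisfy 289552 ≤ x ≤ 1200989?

The n-th hendecagonal number is n(9n−7)/2.
Smallest index with value ≥ 289552: n = 255 (giving 291720).
Largest index with value ≤ 1200989: n = 516 (giving 1196346).
Indices 255 through 516: 262 terms.

262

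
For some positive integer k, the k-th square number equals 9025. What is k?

95

We need n² = 9025, so n = √9025 = 95.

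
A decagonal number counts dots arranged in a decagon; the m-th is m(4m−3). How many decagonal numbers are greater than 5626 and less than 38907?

The n-th decagonal number is n(4n−3).
Smallest index with value > 5626: n = 38 (giving 5662).
Largest index with value < 38907: n = 98 (giving 38122).
Indices 38 through 98: 61 terms.

61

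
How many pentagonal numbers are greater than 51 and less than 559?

The n-th pentagonal number is n(3n−1)/2.
Smallest index with value > 51: n = 7 (giving 70).
Largest index with value < 559: n = 19 (giving 532).
Indices 7 through 19: 13 terms.

13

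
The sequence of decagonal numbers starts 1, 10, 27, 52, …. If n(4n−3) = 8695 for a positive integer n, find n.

47

Set n(4n−3) = 8695, giving 4n² − 3n − 8695 = 0.
So n = (3 + 373) / 8 = 376/8 = 47.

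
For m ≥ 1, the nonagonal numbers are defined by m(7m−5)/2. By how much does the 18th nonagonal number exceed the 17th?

120

Consecutive nonagonal numbers differ by 7n − 6: here 7·18 − 6 = 120.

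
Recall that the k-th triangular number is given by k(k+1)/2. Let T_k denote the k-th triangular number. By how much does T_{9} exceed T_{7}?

9·10/2 = 45 and 7·8/2 = 28.
Difference: 45 − 28 = 17.

17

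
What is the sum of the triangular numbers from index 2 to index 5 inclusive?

Σ i(i+1)/2 = (Σi² + Σi) / 2 over i = 2..5.
Σi = 15 − 1 = 14 and Σi² = 55 − 1 = 54.
(1·54 + 1·14) / 2 = 68/2 = 34.

34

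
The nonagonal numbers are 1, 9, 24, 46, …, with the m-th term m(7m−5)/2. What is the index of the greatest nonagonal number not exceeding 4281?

35

Solve n(7n−5)/2 ≤ 4281 for integer n.
n = 35 gives 4200 ≤ 4281, while n = 36 gives 4446 > 4281; so the answer is index 35.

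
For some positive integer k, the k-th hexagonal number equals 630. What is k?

18

Set n(2n−1) = 630, giving 2n² − n − 630 = 0.
The discriminant is 1 + 8·630 = 5041, and √5041 = 71.
So n = (1 + 71) / 4 = 72/4 = 18.
Check: 18·(2·18 − 1) = 630. ✓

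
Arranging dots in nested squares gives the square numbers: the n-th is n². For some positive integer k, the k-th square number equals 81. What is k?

9

We need n² = 81, so n = √81 = 9.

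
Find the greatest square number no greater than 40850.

40804

Solve n² ≤ 40850 for integer n.
n = 202 gives 40804 ≤ 40850, while n = 203 gives 41209 > 40850; so the answer is 40804.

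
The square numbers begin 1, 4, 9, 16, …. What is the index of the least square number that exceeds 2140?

Solve n² > 2140 for integer n.
The largest n with value ≤ 2140 is 46 (since 2116 ≤ 2140 < 2209), so the first above is n = 47, value 2209.

47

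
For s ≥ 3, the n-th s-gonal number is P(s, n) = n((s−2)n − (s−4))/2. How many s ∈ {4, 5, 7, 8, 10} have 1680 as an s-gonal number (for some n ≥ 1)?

s = 4: P(4, 40) = 1600 and P(4, 41) = 1681; 1680 is not s-gonal.
s = 5: P(5, 33) = 1617 and P(5, 34) = 1717; 1680 is not s-gonal.
s = 7: P(7, 26) = 1651 and P(7, 27) = 1782; 1680 is not s-gonal.
s = 8: P(8, 24) = 1680. ✓
s = 10: P(10, 20) = 1540 and P(10, 21) = 1701; 1680 is not s-gonal.
Hits: s ∈ {8} → 1.

1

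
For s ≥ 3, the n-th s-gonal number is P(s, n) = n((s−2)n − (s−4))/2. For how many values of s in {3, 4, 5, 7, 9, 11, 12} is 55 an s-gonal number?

s = 3: P(3, 10) = 55. ✓
s = 4: P(4, 7) = 49 and P(4, 8) = 64; 55 is not s-gonal.
s = 5: P(5, 6) = 51 and P(5, 7) = 70; 55 is not s-gonal.
s = 7: P(7, 5) = 55. ✓
s = 9: P(9, 4) = 46 and P(9, 5) = 75; 55 is not s-gonal.
s = 11: P(11, 3) = 30 and P(11, 4) = 58; 55 is not s-gonal.
s = 12: P(12, 3) = 33 and P(12, 4) = 64; 55 is not s-gonal.
Hits: s ∈ {3, 7} → 2.

2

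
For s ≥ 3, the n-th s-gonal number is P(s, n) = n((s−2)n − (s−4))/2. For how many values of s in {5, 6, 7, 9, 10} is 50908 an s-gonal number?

s = 5: P(5, 184) = 50692 and P(5, 185) = 51245; 50908 is not s-gonal.
s = 6: P(6, 159) = 50403 and P(6, 160) = 51040; 50908 is not s-gonal.
s = 7: P(7, 143) = 50908. ✓
s = 9: P(9, 120) = 50100 and P(9, 121) = 50941; 50908 is not s-gonal.
s = 10: P(10, 113) = 50737 and P(10, 114) = 51642; 50908 is not s-gonal.
Hits: s ∈ {7} → 1.

1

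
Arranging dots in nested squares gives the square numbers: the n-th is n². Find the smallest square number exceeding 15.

Solve n² > 15 for integer n.
The largest n with value ≤ 15 is 3 (since 9 ≤ 15 < 16), so the first above is n = 4, value 16.

16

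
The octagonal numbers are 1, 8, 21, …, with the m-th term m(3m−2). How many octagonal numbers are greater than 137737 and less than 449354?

173

The n-th octagonal number is n(3n−2).
Smallest index with value > 137737: n = 215 (giving 138245).
Largest index with value < 449354: n = 387 (giving 448533).
Indices 215 through 387: 173 terms.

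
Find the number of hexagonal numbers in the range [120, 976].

The n-th hexagonal number is n(2n−1).
Smallest index with value ≥ 120: n = 8 (giving 120).
Largest index with value ≤ 976: n = 22 (giving 946).
Indices 8 through 22: 15 terms.

15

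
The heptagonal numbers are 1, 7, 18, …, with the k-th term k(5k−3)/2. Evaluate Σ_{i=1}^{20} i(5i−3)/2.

Σ i(5i−3)/2 = (5Σi² − 3Σi) / 2 over i = 1..20.
Σi = 210 and Σi² = 2870.
(5·2870 − 3·210) / 2 = 13720/2 = 6860.

6860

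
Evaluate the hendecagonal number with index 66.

The 66th hendecagonal number is n(9n−7)/2 with n = 66.
66·(9·66 − 7)/2 = 66·587/2 = 19371.

19371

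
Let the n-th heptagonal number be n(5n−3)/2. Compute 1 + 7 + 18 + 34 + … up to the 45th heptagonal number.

76935

Σ i(5i−3)/2 = (5Σi² − 3Σi) / 2 over i = 1..45.
Σi = 1035 and Σi² = 31395.
(5·31395 − 3·1035) / 2 = 153870/2 = 76935.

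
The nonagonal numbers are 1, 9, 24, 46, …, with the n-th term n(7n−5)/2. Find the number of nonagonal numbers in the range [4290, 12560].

The n-th nonagonal number is n(7n−5)/2.
Smallest index with value ≥ 4290: n = 36 (giving 4446).
Largest index with value ≤ 12560: n = 60 (giving 12450).
Indices 36 through 60: 25 terms.

25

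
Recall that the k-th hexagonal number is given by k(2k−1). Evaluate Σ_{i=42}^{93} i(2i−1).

Σ i(2i−1) = 2Σi² − Σi over i = 42..93.
Σi = 4371 − 861 = 3510 and Σi² = 272459 − 23821 = 248638.
2·248638 − 1·3510 = 493766.

493766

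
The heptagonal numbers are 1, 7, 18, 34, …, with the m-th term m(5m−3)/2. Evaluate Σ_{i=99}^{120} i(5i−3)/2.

658064

Σ i(5i−3)/2 = (5Σi² − 3Σi) / 2 over i = 99..120.
Σi = 7260 − 4851 = 2409 and Σi² = 583220 − 318549 = 264671.
(5·264671 − 3·2409) / 2 = 1316128/2 = 658064.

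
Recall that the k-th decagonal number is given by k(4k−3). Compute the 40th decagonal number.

The 40th decagonal number is n(4n−3) with n = 40.
40·(4·40 − 3) = 40·157 = 6280.

6280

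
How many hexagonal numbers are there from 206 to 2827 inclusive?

The n-th hexagonal number is n(2n−1).
Smallest index with value ≥ 206: n = 11 (giving 231).
Largest index with value ≤ 2827: n = 37 (giving 2701).
Indices 11 through 37: 27 terms.

27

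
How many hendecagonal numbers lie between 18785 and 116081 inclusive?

The n-th hendecagonal number is n(9n−7)/2.
Smallest index with value ≥ 18785: n = 65 (giving 18785).
Largest index with value ≤ 116081: n = 161 (giving 116081).
Indices 65 through 161: 97 terms.

97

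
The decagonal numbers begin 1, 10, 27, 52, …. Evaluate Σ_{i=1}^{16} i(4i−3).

5576

Σ i(4i−3) = 4Σi² − 3Σi over i = 1..16.
Σi = 136 and Σi² = 1496.
4·1496 − 3·136 = 5576.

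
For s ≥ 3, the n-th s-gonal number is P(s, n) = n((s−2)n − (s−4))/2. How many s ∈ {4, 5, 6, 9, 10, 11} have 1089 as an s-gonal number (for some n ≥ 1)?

2

s = 4: P(4, 33) = 1089. ✓
s = 5: P(5, 27) = 1080 and P(5, 28) = 1162; 1089 is not s-gonal.
s = 6: P(6, 23) = 1035 and P(6, 24) = 1128; 1089 is not s-gonal.
s = 9: P(9, 18) = 1089. ✓
s = 10: P(10, 16) = 976 and P(10, 17) = 1105; 1089 is not s-gonal.
s = 11: P(11, 15) = 960 and P(11, 16) = 1096; 1089 is not s-gonal.
Hits: s ∈ {4, 9} → 2.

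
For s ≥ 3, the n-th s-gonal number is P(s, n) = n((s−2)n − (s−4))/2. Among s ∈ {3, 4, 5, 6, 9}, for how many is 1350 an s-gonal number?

s = 3: P(3, 51) = 1326 and P(3, 52) = 1378; 1350 is not s-gonal.
s = 4: P(4, 36) = 1296 and P(4, 37) = 1369; 1350 is not s-gonal.
s = 5: P(5, 30) = 1335 and P(5, 31) = 1426; 1350 is not s-gonal.
s = 6: P(6, 26) = 1326 and P(6, 27) = 1431; 1350 is not s-gonal.
s = 9: P(9, 20) = 1350. ✓
Hits: s ∈ {9} → 1.

1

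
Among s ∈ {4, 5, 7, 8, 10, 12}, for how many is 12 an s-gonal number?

s = 4: P(4, 3) = 9 and P(4, 4) = 16; 12 is not s-gonal.
s = 5: P(5, 3) = 12. ✓
s = 7: P(7, 2) = 7 and P(7, 3) = 18; 12 is not s-gonal.
s = 8: P(8, 2) = 8 and P(8, 3) = 21; 12 is not s-gonal.
s = 10: P(10, 2) = 10 and P(10, 3) = 27; 12 is not s-gonal.
s = 12: P(12, 2) = 12. ✓
Hits: s ∈ {5, 12} → 2.

2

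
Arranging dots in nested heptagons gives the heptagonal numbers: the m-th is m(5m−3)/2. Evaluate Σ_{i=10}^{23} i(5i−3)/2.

9751

Σ i(5i−3)/2 = (5Σi² − 3Σi) / 2 over i = 10..23.
Σi = 276 − 45 = 231 and Σi² = 4324 − 285 = 4039.
(5·4039 − 3·231) / 2 = 19502/2 = 9751.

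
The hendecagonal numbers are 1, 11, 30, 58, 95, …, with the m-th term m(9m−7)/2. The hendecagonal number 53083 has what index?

109

Set n(9n−7)/2 = 53083, giving 9n² − 7n − 106166 = 0.
The discriminant is 49 + 72·53083 = 3822025, and √3822025 = 1955.
So n = (7 + 1955) / 18 = 1962/18 = 109.
Check: 109·(9·109 − 7)/2 = 53083. ✓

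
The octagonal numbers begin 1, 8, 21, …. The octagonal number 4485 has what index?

39

Set n(3n−2) = 4485, giving 3n² − 2n − 4485 = 0.
So n = (2 + 232) / 6 = 234/6 = 39.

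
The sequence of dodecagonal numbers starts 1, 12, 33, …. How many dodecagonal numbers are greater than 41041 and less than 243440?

The n-th dodecagonal number is n(5n−4).
Smallest index with value > 41041: n = 92 (giving 41952).
Largest index with value < 243440: n = 221 (giving 243321).
Indices 92 through 221: 130 terms.

130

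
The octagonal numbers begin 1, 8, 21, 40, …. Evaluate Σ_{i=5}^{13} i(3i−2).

2205

Σ i(3i−2) = 3Σi² − 2Σi over i = 5..13.
Σi = 91 − 10 = 81 and Σi² = 819 − 30 = 789.
3·789 − 2·81 = 2205.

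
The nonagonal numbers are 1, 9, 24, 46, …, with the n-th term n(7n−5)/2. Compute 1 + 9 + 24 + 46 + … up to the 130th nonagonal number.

Σ i(7i−5)/2 = (7Σi² − 5Σi) / 2 over i = 1..130.
Σi = 8515 and Σi² = 740805.
(7·740805 − 5·8515) / 2 = 5143060/2 = 2571530.

2571530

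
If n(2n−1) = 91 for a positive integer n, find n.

7

Set n(2n−1) = 91, giving 2n² − n − 91 = 0.
The discriminant is 1 + 8·91 = 729, and √729 = 27.
So n = (1 + 27) / 4 = 28/4 = 7.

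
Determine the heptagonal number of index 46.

5221

The 46th heptagonal number is n(5n−3)/2 with n = 46.
46·(5·46 − 3)/2 = 46·227/2 = 5221.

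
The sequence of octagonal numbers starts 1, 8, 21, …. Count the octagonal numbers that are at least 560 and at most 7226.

The n-th octagonal number is n(3n−2).
Smallest index with value ≥ 560: n = 14 (giving 560).
Largest index with value ≤ 7226: n = 49 (giving 7105).
Indices 14 through 49: 36 terms.

36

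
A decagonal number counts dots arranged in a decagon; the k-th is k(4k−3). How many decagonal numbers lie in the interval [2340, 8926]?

The n-th decagonal number is n(4n−3).
Smallest index with value ≥ 2340: n = 25 (giving 2425).
Largest index with value ≤ 8926: n = 47 (giving 8695).
Indices 25 through 47: 23 terms.

23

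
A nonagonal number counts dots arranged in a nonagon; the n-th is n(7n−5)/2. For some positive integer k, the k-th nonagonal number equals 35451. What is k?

101

Set n(7n−5)/2 = 35451, giving 7n² − 5n − 70902 = 0.
So n = (5 + 1409) / 14 = 1414/14 = 101.
Check: 101·(7·101 − 5)/2 = 35451. ✓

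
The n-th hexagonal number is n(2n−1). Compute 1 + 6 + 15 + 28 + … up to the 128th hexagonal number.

1406272

Σ i(2i−1) = 2Σi² − Σi over i = 1..128.
Σi = 8256 and Σi² = 707264.
2·707264 − 1·8256 = 1406272.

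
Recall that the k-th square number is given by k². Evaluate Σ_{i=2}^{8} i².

203

Σ_{i=2}^{8} i² = 204 − 1 = 203.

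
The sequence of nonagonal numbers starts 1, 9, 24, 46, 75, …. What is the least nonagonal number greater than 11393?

11629

Solve n(7n−5)/2 > 11393 for integer n.
The largest n with value ≤ 11393 is 57 (since 11229 ≤ 11393 < 11629), so the first above is n = 58, value 11629.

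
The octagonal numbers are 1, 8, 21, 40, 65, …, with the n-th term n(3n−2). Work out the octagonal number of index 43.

43·(3·43 − 2) = 43·127 = 5461.

5461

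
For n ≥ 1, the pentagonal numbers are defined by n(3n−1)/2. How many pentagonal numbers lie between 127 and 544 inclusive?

The n-th pentagonal number is n(3n−1)/2.
Smallest index with value ≥ 127: n = 10 (giving 145).
Largest index with value ≤ 544: n = 19 (giving 532).
Indices 10 through 19: 10 terms.

10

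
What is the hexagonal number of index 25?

The 25th hexagonal number is n(2n−1) with n = 25.
25·(2·25 − 1) = 25·49 = 1225.

1225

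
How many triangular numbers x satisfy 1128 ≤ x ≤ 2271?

20

The n-th triangular number is n(n+1)/2.
Smallest index with value ≥ 1128: n = 47 (giving 1128).
Largest index with value ≤ 2271: n = 66 (giving 2211).
Indices 47 through 66: 20 terms.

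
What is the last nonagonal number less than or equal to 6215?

6069

Solve n(7n−5)/2 ≤ 6215 for integer n.
n = 42 gives 6069 ≤ 6215, while n = 43 gives 6364 > 6215; so the answer is 6069.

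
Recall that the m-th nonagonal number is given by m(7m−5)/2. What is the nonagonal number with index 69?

The 69th nonagonal number is n(7n−5)/2 with n = 69.
69·(7·69 − 5)/2 = 69·478/2 = 69·239 = 16491.

16491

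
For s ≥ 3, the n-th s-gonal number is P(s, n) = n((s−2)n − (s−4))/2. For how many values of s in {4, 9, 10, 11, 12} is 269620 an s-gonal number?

1

s = 4: P(4, 519) = 269361 and P(4, 520) = 270400; 269620 is not s-gonal.
s = 9: P(9, 277) = 267859 and P(9, 278) = 269799; 269620 is not s-gonal.
s = 10: P(10, 260) = 269620. ✓
s = 11: P(11, 245) = 269255 and P(11, 246) = 271461; 269620 is not s-gonal.
s = 12: P(12, 232) = 268192 and P(12, 233) = 270513; 269620 is not s-gonal.
Hits: s ∈ {10} → 1.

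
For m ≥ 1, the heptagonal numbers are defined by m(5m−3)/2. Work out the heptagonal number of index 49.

5929

The 49th heptagonal number is n(5n−3)/2 with n = 49.
49·(5·49 − 3)/2 = 49·242/2 = 49·121 = 5929.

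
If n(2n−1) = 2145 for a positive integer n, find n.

Set n(2n−1) = 2145, giving 2n² − n − 2145 = 0.
The discriminant is 1 + 8·2145 = 17161, and √17161 = 131.
So n = (1 + 131) / 4 = 132/4 = 33.

33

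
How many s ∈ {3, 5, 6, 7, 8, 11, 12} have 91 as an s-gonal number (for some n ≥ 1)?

s = 3: P(3, 13) = 91. ✓
s = 5: P(5, 7) = 70 and P(5, 8) = 92; 91 is not s-gonal.
s = 6: P(6, 7) = 91. ✓
s = 7: P(7, 6) = 81 and P(7, 7) = 112; 91 is not s-gonal.
s = 8: P(8, 5) = 65 and P(8, 6) = 96; 91 is not s-gonal.
s = 11: P(11, 4) = 58 and P(11, 5) = 95; 91 is not s-gonal.
s = 12: P(12, 4) = 64 and P(12, 5) = 105; 91 is not s-gonal.
Hits: s ∈ {3, 6} → 2.

2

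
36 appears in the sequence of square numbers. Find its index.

We need n² = 36, so n = √36 = 6.
Check: 6² = 36. ✓

6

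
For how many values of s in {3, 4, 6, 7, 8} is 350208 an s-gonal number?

s = 3: P(3, 836) = 349866 and P(3, 837) = 350703; 350208 is not s-gonal.
s = 4: P(4, 591) = 349281 and P(4, 592) = 350464; 350208 is not s-gonal.
s = 6: P(6, 418) = 349030 and P(6, 419) = 350703; 350208 is not s-gonal.
s = 7: P(7, 374) = 349129 and P(7, 375) = 351000; 350208 is not s-gonal.
s = 8: P(8, 342) = 350208. ✓
Hits: s ∈ {8} → 1.

1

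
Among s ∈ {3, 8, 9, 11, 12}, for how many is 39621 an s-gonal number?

1

s = 3: P(3, 281) = 39621. ✓
s = 8: P(8, 115) = 39445 and P(8, 116) = 40136; 39621 is not s-gonal.
s = 9: P(9, 106) = 39061 and P(9, 107) = 39804; 39621 is not s-gonal.
s = 11: P(11, 94) = 39433 and P(11, 95) = 40280; 39621 is not s-gonal.
s = 12: P(12, 89) = 39249 and P(12, 90) = 40140; 39621 is not s-gonal.
Hits: s ∈ {3} → 1.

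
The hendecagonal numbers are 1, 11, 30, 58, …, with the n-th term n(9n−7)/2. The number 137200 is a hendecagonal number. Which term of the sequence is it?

175

Set n(9n−7)/2 = 137200, giving 9n² − 7n − 274400 = 0.
The discriminant is 49 + 72·137200 = 9878449, and √9878449 = 3143.
So n = (7 + 3143) / 18 = 3150/18 = 175.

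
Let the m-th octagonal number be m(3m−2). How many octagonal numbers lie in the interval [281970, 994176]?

The n-th octagonal number is n(3n−2).
Smallest index with value ≥ 281970: n = 307 (giving 282133).
Largest index with value ≤ 994176: n = 576 (giving 994176).
Indices 307 through 576: 270 terms.

270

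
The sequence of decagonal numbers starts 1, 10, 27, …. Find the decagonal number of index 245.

239365

The 245th decagonal number is n(4n−3) with n = 245.
245·(4·245 − 3) = 245·977 = 239365.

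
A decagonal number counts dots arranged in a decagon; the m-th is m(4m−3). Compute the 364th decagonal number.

364·(4·364 − 3) = 364·1453 = 528892.

528892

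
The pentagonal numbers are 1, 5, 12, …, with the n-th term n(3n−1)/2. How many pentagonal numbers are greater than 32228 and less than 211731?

The n-th pentagonal number is n(3n−1)/2.
Smallest index with value > 32228: n = 147 (giving 32340).
Largest index with value < 211731: n = 375 (giving 210750).
Indices 147 through 375: 229 terms.

229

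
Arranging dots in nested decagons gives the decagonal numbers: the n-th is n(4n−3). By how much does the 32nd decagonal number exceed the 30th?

32·(4·32 − 3) = 4000 and 30·(4·30 − 3) = 3510.
Difference: 4000 − 3510 = 490.

490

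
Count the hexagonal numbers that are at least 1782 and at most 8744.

The n-th hexagonal number is n(2n−1).
Smallest index with value ≥ 1782: n = 31 (giving 1891).
Largest index with value ≤ 8744: n = 66 (giving 8646).
Indices 31 through 66: 36 terms.

36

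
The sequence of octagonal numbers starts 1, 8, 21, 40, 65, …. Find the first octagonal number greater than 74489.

74576

Solve n(3n−2) > 74489 for integer n.
The largest n with value ≤ 74489 is 157 (since 73633 ≤ 74489 < 74576), so the first above is n = 158, value 74576.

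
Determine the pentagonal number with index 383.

The 383rd pentagonal number is n(3n−1)/2 with n = 383.
383·(3·383 − 1)/2 = 383·1148/2 = 383·574 = 219842.

219842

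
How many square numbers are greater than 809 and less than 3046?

27

The n-th square number is n².
Smallest index with value > 809: n = 29 (giving 841).
Largest index with value < 3046: n = 55 (giving 3025).
Indices 29 through 55: 27 terms.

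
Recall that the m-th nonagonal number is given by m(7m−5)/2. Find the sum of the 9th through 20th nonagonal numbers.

8896

Σ i(7i−5)/2 = (7Σi² − 5Σi) / 2 over i = 9..20.
Σi = 210 − 36 = 174 and Σi² = 2870 − 204 = 2666.
(7·2666 − 5·174) / 2 = 17792/2 = 8896.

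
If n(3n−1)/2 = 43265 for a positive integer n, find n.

Set n(3n−1)/2 = 43265, giving 3n² − n − 86530 = 0.
So n = (1 + 1019) / 6 = 1020/6 = 170.
Check: 170·(3·170 − 1)/2 = 43265. ✓

170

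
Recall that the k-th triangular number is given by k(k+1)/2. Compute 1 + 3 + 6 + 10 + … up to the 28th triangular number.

4060

Σ i(i+1)/2 = (Σi² + Σi) / 2 over i = 1..28.
Σi = 406 and Σi² = 7714.
(1·7714 + 1·406) / 2 = 8120/2 = 4060.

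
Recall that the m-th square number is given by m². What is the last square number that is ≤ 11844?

11664

Solve n² ≤ 11844 for integer n.
n = 108 gives 11664 ≤ 11844, while n = 109 gives 11881 > 11844; so the answer is 11664.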